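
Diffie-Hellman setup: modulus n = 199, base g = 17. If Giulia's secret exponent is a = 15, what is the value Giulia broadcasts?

85

Public value = 17^15 mod 199.
17^1 ≡ 17 (mod 199)
17^2 = (17^1)^2 ≡ 17^2 = 289 ≡ 90 (mod 199)
17^4 = (17^2)^2 ≡ 90^2 = 8100 ≡ 140 (mod 199)
17^8 = (17^4)^2 ≡ 140^2 = 19600 ≡ 98 (mod 199)
17^15 = 17^8 · 17^4 · 17^2 · 17^1 ≡ 98 · 140 · 90 · 17 ≡ 85 (mod 199).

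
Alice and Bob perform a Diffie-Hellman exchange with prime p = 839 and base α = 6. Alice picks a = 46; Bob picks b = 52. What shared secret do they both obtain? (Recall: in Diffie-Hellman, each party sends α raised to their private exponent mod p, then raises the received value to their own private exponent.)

5

Alice sends A = α^a mod p = 6^46 mod 839.
6^1 ≡ 6 (mod 839)
6^2 = (6^1)^2 ≡ 6^2 = 36 ≡ 36 (mod 839)
6^4 = (6^2)^2 ≡ 36^2 = 1296 ≡ 457 (mod 839)
6^8 = (6^4)^2 ≡ 457^2 = 208849 ≡ 777 (mod 839)
6^16 = (6^8)^2 ≡ 777^2 = 603729 ≡ 488 (mod 839)
6^32 = (6^16)^2 ≡ 488^2 = 238144 ≡ 707 (mod 839)
6^46 = 6^32 · 6^8 · 6^4 · 6^2 ≡ 707 · 777 · 457 · 36 ≡ 448 (mod 839).
So A = 448. Bob then computes K = A^b mod p = 448^52 mod 839.
448^1 ≡ 448 (mod 839)
448^2 = (448^1)^2 ≡ 448^2 = 200704 ≡ 183 (mod 839)
448^4 = (448^2)^2 ≡ 183^2 = 33489 ≡ 768 (mod 839)
448^8 = (448^4)^2 ≡ 768^2 = 589824 ≡ 7 (mod 839)
448^16 = (448^8)^2 ≡ 7^2 = 49 ≡ 49 (mod 839)
448^32 = (448^16)^2 ≡ 49^2 = 2401 ≡ 723 (mod 839)
448^52 = 448^32 · 448^16 · 448^4 ≡ 723 · 49 · 768 ≡ 5 (mod 839).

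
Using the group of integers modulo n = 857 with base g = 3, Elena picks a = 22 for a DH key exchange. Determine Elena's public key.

86

Public value = 3^{22} \pmod{857}.
3^1 ≡ 3 (mod 857)
3^2 = (3^1)^2 ≡ 3^2 = 9 ≡ 9 (mod 857)
3^4 = (3^2)^2 ≡ 9^2 = 81 ≡ 81 (mod 857)
3^8 = (3^4)^2 ≡ 81^2 = 6561 ≡ 562 (mod 857)
3^16 = (3^8)^2 ≡ 562^2 = 315844 ≡ 468 (mod 857)
3^22 = 3^16 · 3^4 · 3^2 ≡ 468 · 81 · 9 ≡ 86 (mod 857).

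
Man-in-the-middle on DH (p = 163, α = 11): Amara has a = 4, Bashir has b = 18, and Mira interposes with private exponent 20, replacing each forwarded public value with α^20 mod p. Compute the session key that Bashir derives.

Bashir receives Mira's public value M = 11^20 mod 163 instead of the honest one.
11^1 ≡ 11 (mod 163)
11^2 = (11^1)^2 ≡ 11^2 = 121 ≡ 121 (mod 163)
11^4 = (11^2)^2 ≡ 121^2 = 14641 ≡ 134 (mod 163)
11^8 = (11^4)^2 ≡ 134^2 = 17956 ≡ 26 (mod 163)
11^16 = (11^8)^2 ≡ 26^2 = 676 ≡ 24 (mod 163)
11^20 = 11^16 · 11^4 ≡ 24 · 134 ≡ 119 (mod 163).
So M = 119. Bashir computes K = M^18 mod 163.
119^1 ≡ 119 (mod 163)
119^2 = (119^1)^2 ≡ 119^2 = 14161 ≡ 143 (mod 163)
119^4 = (119^2)^2 ≡ 143^2 = 20449 ≡ 74 (mod 163)
119^8 = (119^4)^2 ≡ 74^2 = 5476 ≡ 97 (mod 163)
119^16 = (119^8)^2 ≡ 97^2 = 9409 ≡ 118 (mod 163)
119^18 = 119^16 · 119^2 ≡ 118 · 143 ≡ 85 (mod 163).

85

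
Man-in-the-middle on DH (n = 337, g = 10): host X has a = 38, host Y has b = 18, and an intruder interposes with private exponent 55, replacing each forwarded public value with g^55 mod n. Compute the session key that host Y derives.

7

Host Y receives an intruder's public value M = 10^55 mod 337 instead of the honest one.
10^1 ≡ 10 (mod 337)
10^2 = (10^1)^2 ≡ 10^2 = 100 ≡ 100 (mod 337)
10^4 = (10^2)^2 ≡ 100^2 = 10000 ≡ 227 (mod 337)
10^8 = (10^4)^2 ≡ 227^2 = 51529 ≡ 305 (mod 337)
10^16 = (10^8)^2 ≡ 305^2 = 93025 ≡ 13 (mod 337)
10^32 = (10^16)^2 ≡ 13^2 = 169 ≡ 169 (mod 337)
10^55 = 10^32 · 10^16 · 10^4 · 10^2 · 10^1 ≡ 169 · 13 · 227 · 100 · 10 ≡ 114 (mod 337).
So M = 114. Host Y computes K = M^18 mod 337.
114^1 ≡ 114 (mod 337)
114^2 = (114^1)^2 ≡ 114^2 = 12996 ≡ 190 (mod 337)
114^4 = (114^2)^2 ≡ 190^2 = 36100 ≡ 41 (mod 337)
114^8 = (114^4)^2 ≡ 41^2 = 1681 ≡ 333 (mod 337)
114^16 = (114^8)^2 ≡ 333^2 = 110889 ≡ 16 (mod 337)
114^18 = 114^16 · 114^2 ≡ 16 · 190 ≡ 7 (mod 337).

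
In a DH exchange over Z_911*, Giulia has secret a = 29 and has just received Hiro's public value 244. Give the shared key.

258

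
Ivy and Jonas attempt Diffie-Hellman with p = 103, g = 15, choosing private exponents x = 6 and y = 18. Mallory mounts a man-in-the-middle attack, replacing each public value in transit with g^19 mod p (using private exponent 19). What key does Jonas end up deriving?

34

Jonas receives Mallory's public value M = 15^19 mod 103 instead of the honest one.
15^1 ≡ 15 (mod 103)
15^2 = (15^1)^2 ≡ 15^2 = 225 ≡ 19 (mod 103)
15^4 = (15^2)^2 ≡ 19^2 = 361 ≡ 52 (mod 103)
15^8 = (15^4)^2 ≡ 52^2 = 2704 ≡ 26 (mod 103)
15^16 = (15^8)^2 ≡ 26^2 = 676 ≡ 58 (mod 103)
15^19 = 15^16 · 15^2 · 15^1 ≡ 58 · 19 · 15 ≡ 50 (mod 103).
So M = 50. Jonas computes K = M^18 mod 103.
50^1 ≡ 50 (mod 103)
50^2 = (50^1)^2 ≡ 50^2 = 2500 ≡ 28 (mod 103)
50^4 = (50^2)^2 ≡ 28^2 = 784 ≡ 63 (mod 103)
50^8 = (50^4)^2 ≡ 63^2 = 3969 ≡ 55 (mod 103)
50^16 = (50^8)^2 ≡ 55^2 = 3025 ≡ 38 (mod 103)
50^18 = 50^16 · 50^2 ≡ 38 · 28 ≡ 34 (mod 103).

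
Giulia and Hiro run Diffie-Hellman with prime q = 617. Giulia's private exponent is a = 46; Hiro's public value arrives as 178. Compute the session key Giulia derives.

36

Shared key K = 178^46 mod 617.
178^1 ≡ 178 (mod 617)
178^2 = (178^1)^2 ≡ 178^2 = 31684 ≡ 217 (mod 617)
178^4 = (178^2)^2 ≡ 217^2 = 47089 ≡ 197 (mod 617)
178^8 = (178^4)^2 ≡ 197^2 = 38809 ≡ 555 (mod 617)
178^16 = (178^8)^2 ≡ 555^2 = 308025 ≡ 142 (mod 617)
178^32 = (178^16)^2 ≡ 142^2 = 20164 ≡ 420 (mod 617)
178^46 = 178^32 · 178^8 · 178^4 · 178^2 ≡ 420 · 555 · 197 · 217 ≡ 36 (mod 617).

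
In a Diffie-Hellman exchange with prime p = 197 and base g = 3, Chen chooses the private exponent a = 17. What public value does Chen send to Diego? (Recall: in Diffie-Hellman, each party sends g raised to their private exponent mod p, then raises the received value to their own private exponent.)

162

Public value = 3^17 (mod 197).
3^1 ≡ 3 (mod 197)
3^2 = (3^1)^2 ≡ 3^2 = 9 ≡ 9 (mod 197)
3^4 = (3^2)^2 ≡ 9^2 = 81 ≡ 81 (mod 197)
3^8 = (3^4)^2 ≡ 81^2 = 6561 ≡ 60 (mod 197)
3^16 = (3^8)^2 ≡ 60^2 = 3600 ≡ 54 (mod 197)
3^17 = 3^16 · 3^1 ≡ 54 · 3 ≡ 162 (mod 197).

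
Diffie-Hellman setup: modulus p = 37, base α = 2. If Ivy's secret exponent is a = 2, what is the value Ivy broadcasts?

Public value = 2^2 mod 37.
2^1 ≡ 2 (mod 37)
2^2 = (2^1)^2 ≡ 2^2 = 4 ≡ 4 (mod 37)

4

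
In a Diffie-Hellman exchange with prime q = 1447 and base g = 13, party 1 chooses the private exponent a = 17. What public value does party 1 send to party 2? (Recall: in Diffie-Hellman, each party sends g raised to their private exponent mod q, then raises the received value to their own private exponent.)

Public value = 13^17 mod 1447.
13^1 ≡ 13 (mod 1447)
13^2 = (13^1)^2 ≡ 13^2 = 169 ≡ 169 (mod 1447)
13^4 = (13^2)^2 ≡ 169^2 = 28561 ≡ 1068 (mod 1447)
13^8 = (13^4)^2 ≡ 1068^2 = 1140624 ≡ 388 (mod 1447)
13^16 = (13^8)^2 ≡ 388^2 = 150544 ≡ 56 (mod 1447)
13^17 = 13^16 · 13^1 ≡ 56 · 13 ≡ 728 (mod 1447).

728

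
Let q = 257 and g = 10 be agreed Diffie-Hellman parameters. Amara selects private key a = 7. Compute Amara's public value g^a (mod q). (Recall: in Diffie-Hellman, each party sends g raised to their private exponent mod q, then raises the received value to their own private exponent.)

Public value = 10^7 (mod 257).
10^1 ≡ 10 (mod 257)
10^2 = (10^1)^2 ≡ 10^2 = 100 ≡ 100 (mod 257)
10^4 = (10^2)^2 ≡ 100^2 = 10000 ≡ 234 (mod 257)
10^7 = 10^4 · 10^2 · 10^1 ≡ 234 · 100 · 10 ≡ 130 (mod 257).

130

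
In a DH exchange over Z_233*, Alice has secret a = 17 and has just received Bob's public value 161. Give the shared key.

Shared key K = 161^17 mod 233.
161^1 ≡ 161 (mod 233)
161^2 = (161^1)^2 ≡ 161^2 = 25921 ≡ 58 (mod 233)
161^4 = (161^2)^2 ≡ 58^2 = 3364 ≡ 102 (mod 233)
161^8 = (161^4)^2 ≡ 102^2 = 10404 ≡ 152 (mod 233)
161^16 = (161^8)^2 ≡ 152^2 = 23104 ≡ 37 (mod 233)
161^17 = 161^16 · 161^1 ≡ 37 · 161 ≡ 132 (mod 233).

132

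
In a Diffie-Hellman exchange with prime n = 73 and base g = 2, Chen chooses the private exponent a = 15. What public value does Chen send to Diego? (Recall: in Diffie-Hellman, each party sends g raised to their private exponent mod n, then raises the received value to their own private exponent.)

64

Public value = 2^15 (mod 73).
2^1 ≡ 2 (mod 73)
2^2 = (2^1)^2 ≡ 2^2 = 4 ≡ 4 (mod 73)
2^4 = (2^2)^2 ≡ 4^2 = 16 ≡ 16 (mod 73)
2^8 = (2^4)^2 ≡ 16^2 = 256 ≡ 37 (mod 73)
2^15 = 2^8 · 2^4 · 2^2 · 2^1 ≡ 37 · 16 · 4 · 2 ≡ 64 (mod 73).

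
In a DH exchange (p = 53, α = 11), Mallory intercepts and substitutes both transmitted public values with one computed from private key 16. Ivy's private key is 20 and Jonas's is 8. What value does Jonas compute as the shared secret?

46

Jonas receives Mallory's public value M = 11^16 mod 53 instead of the honest one.
11^1 ≡ 11 (mod 53)
11^2 = (11^1)^2 ≡ 11^2 = 121 ≡ 15 (mod 53)
11^4 = (11^2)^2 ≡ 15^2 = 225 ≡ 13 (mod 53)
11^8 = (11^4)^2 ≡ 13^2 = 169 ≡ 10 (mod 53)
11^16 = (11^8)^2 ≡ 10^2 = 100 ≡ 47 (mod 53)
So M = 47. Jonas computes K = M^8 mod 53.
47^1 ≡ 47 (mod 53)
47^2 = (47^1)^2 ≡ 47^2 = 2209 ≡ 36 (mod 53)
47^4 = (47^2)^2 ≡ 36^2 = 1296 ≡ 24 (mod 53)
47^8 = (47^4)^2 ≡ 24^2 = 576 ≡ 46 (mod 53)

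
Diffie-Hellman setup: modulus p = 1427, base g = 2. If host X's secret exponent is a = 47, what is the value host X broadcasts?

978

Public value = 2^47 mod 1427.
2^1 ≡ 2 (mod 1427)
2^2 = (2^1)^2 ≡ 2^2 = 4 ≡ 4 (mod 1427)
2^4 = (2^2)^2 ≡ 4^2 = 16 ≡ 16 (mod 1427)
2^8 = (2^4)^2 ≡ 16^2 = 256 ≡ 256 (mod 1427)
2^16 = (2^8)^2 ≡ 256^2 = 65536 ≡ 1321 (mod 1427)
2^32 = (2^16)^2 ≡ 1321^2 = 1745041 ≡ 1247 (mod 1427)
2^47 = 2^32 · 2^8 · 2^4 · 2^2 · 2^1 ≡ 1247 · 256 · 16 · 4 · 2 ≡ 978 (mod 1427).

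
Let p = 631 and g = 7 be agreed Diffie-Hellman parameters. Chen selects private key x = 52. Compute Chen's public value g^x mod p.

285

Public value = 7^52 mod 631.
7^1 ≡ 7 (mod 631)
7^2 = (7^1)^2 ≡ 7^2 = 49 ≡ 49 (mod 631)
7^4 = (7^2)^2 ≡ 49^2 = 2401 ≡ 508 (mod 631)
7^8 = (7^4)^2 ≡ 508^2 = 258064 ≡ 616 (mod 631)
7^16 = (7^8)^2 ≡ 616^2 = 379456 ≡ 225 (mod 631)
7^32 = (7^16)^2 ≡ 225^2 = 50625 ≡ 145 (mod 631)
7^52 = 7^32 · 7^16 · 7^4 ≡ 145 · 225 · 508 ≡ 285 (mod 631).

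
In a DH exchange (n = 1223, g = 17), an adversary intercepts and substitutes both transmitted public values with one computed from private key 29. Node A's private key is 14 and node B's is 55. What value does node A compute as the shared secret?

Node A receives an adversary's public value M = 17^29 mod 1223 instead of the honest one.
17^1 ≡ 17 (mod 1223)
17^2 = (17^1)^2 ≡ 17^2 = 289 ≡ 289 (mod 1223)
17^4 = (17^2)^2 ≡ 289^2 = 83521 ≡ 357 (mod 1223)
17^8 = (17^4)^2 ≡ 357^2 = 127449 ≡ 257 (mod 1223)
17^16 = (17^8)^2 ≡ 257^2 = 66049 ≡ 7 (mod 1223)
17^29 = 17^16 · 17^8 · 17^4 · 17^1 ≡ 7 · 257 · 357 · 17 ≡ 410 (mod 1223).
So M = 410. Node A computes K = M^14 mod 1223.
410^1 ≡ 410 (mod 1223)
410^2 = (410^1)^2 ≡ 410^2 = 168100 ≡ 549 (mod 1223)
410^4 = (410^2)^2 ≡ 549^2 = 301401 ≡ 543 (mod 1223)
410^8 = (410^4)^2 ≡ 543^2 = 294849 ≡ 106 (mod 1223)
410^14 = 410^8 · 410^4 · 410^2 ≡ 106 · 543 · 549 ≡ 691 (mod 1223).

691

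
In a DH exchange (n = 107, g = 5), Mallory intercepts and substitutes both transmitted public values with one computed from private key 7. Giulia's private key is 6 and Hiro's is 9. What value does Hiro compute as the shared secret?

51

Hiro receives Mallory's public value M = 5^7 mod 107 instead of the honest one.
5^1 ≡ 5 (mod 107)
5^2 = (5^1)^2 ≡ 5^2 = 25 ≡ 25 (mod 107)
5^4 = (5^2)^2 ≡ 25^2 = 625 ≡ 90 (mod 107)
5^7 = 5^4 · 5^2 · 5^1 ≡ 90 · 25 · 5 ≡ 15 (mod 107).
So M = 15. Hiro computes K = M^9 mod 107.
15^1 ≡ 15 (mod 107)
15^2 = (15^1)^2 ≡ 15^2 = 225 ≡ 11 (mod 107)
15^4 = (15^2)^2 ≡ 11^2 = 121 ≡ 14 (mod 107)
15^8 = (15^4)^2 ≡ 14^2 = 196 ≡ 89 (mod 107)
15^9 = 15^8 · 15^1 ≡ 89 · 15 ≡ 51 (mod 107).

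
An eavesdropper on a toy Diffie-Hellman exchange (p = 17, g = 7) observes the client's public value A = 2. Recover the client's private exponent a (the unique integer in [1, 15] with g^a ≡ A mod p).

10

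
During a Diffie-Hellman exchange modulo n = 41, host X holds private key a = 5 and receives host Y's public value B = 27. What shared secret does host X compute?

14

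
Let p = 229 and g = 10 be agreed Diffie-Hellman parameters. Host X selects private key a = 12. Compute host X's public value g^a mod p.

Public value = 10^12 mod 229.
10^1 ≡ 10 (mod 229)
10^2 = (10^1)^2 ≡ 10^2 = 100 ≡ 100 (mod 229)
10^4 = (10^2)^2 ≡ 100^2 = 10000 ≡ 153 (mod 229)
10^8 = (10^4)^2 ≡ 153^2 = 23409 ≡ 51 (mod 229)
10^12 = 10^8 · 10^4 ≡ 51 · 153 ≡ 17 (mod 229).

17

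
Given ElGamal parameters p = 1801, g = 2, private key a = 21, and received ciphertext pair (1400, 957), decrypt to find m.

1513

Shared mask s = c₁^a mod p = 1400^21 mod 1801.
1400^1 ≡ 1400 (mod 1801)
1400^2 = (1400^1)^2 ≡ 1400^2 = 1960000 ≡ 512 (mod 1801)
1400^4 = (1400^2)^2 ≡ 512^2 = 262144 ≡ 999 (mod 1801)
1400^8 = (1400^4)^2 ≡ 999^2 = 998001 ≡ 247 (mod 1801)
1400^16 = (1400^8)^2 ≡ 247^2 = 61009 ≡ 1576 (mod 1801)
1400^21 = 1400^16 · 1400^4 · 1400^1 ≡ 1576 · 999 · 1400 ≡ 128 (mod 1801).
So s = 128; s⁻¹ ≡ 999 (mod 1801).
m = c₂ · s⁻¹ mod 1801 = 957 · 999 mod 1801 = 1513.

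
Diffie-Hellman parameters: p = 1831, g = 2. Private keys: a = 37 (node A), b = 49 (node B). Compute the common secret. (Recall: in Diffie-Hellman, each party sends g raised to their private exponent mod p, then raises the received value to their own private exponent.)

Node B sends B = g^b mod p = 2^49 mod 1831.
2^1 ≡ 2 (mod 1831)
2^2 = (2^1)^2 ≡ 2^2 = 4 ≡ 4 (mod 1831)
2^4 = (2^2)^2 ≡ 4^2 = 16 ≡ 16 (mod 1831)
2^8 = (2^4)^2 ≡ 16^2 = 256 ≡ 256 (mod 1831)
2^16 = (2^8)^2 ≡ 256^2 = 65536 ≡ 1451 (mod 1831)
2^32 = (2^16)^2 ≡ 1451^2 = 2105401 ≡ 1582 (mod 1831)
2^49 = 2^32 · 2^16 · 2^1 ≡ 1582 · 1451 · 2 ≡ 647 (mod 1831).
So B = 647. Node A then computes K = B^a mod p = 647^37 mod 1831.
647^1 ≡ 647 (mod 1831)
647^2 = (647^1)^2 ≡ 647^2 = 418609 ≡ 1141 (mod 1831)
647^4 = (647^2)^2 ≡ 1141^2 = 1301881 ≡ 40 (mod 1831)
647^8 = (647^4)^2 ≡ 40^2 = 1600 ≡ 1600 (mod 1831)
647^16 = (647^8)^2 ≡ 1600^2 = 2560000 ≡ 262 (mod 1831)
647^32 = (647^16)^2 ≡ 262^2 = 68644 ≡ 897 (mod 1831)
647^37 = 647^32 · 647^4 · 647^1 ≡ 897 · 40 · 647 ≡ 942 (mod 1831).

942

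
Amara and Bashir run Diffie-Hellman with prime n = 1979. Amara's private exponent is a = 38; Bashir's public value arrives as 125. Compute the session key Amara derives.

Shared key K = 125^38 mod 1979.
125^1 ≡ 125 (mod 1979)
125^2 = (125^1)^2 ≡ 125^2 = 15625 ≡ 1772 (mod 1979)
125^4 = (125^2)^2 ≡ 1772^2 = 3139984 ≡ 1290 (mod 1979)
125^8 = (125^4)^2 ≡ 1290^2 = 1664100 ≡ 1740 (mod 1979)
125^16 = (125^8)^2 ≡ 1740^2 = 3027600 ≡ 1709 (mod 1979)
125^32 = (125^16)^2 ≡ 1709^2 = 2920681 ≡ 1656 (mod 1979)
125^38 = 125^32 · 125^4 · 125^2 ≡ 1656 · 1290 · 1772 ≡ 1912 (mod 1979).

1912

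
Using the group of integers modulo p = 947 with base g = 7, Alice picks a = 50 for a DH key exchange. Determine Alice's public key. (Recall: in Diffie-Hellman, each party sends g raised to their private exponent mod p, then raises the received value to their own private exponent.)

347

Public value = 7^50 mod 947.
7^1 ≡ 7 (mod 947)
7^2 = (7^1)^2 ≡ 7^2 = 49 ≡ 49 (mod 947)
7^4 = (7^2)^2 ≡ 49^2 = 2401 ≡ 507 (mod 947)
7^8 = (7^4)^2 ≡ 507^2 = 257049 ≡ 412 (mod 947)
7^16 = (7^8)^2 ≡ 412^2 = 169744 ≡ 231 (mod 947)
7^32 = (7^16)^2 ≡ 231^2 = 53361 ≡ 329 (mod 947)
7^50 = 7^32 · 7^16 · 7^2 ≡ 329 · 231 · 49 ≡ 347 (mod 947).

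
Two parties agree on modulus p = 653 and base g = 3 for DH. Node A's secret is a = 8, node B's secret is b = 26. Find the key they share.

Node B sends B = g^b mod p = 3^26 mod 653.
3^1 ≡ 3 (mod 653)
3^2 = (3^1)^2 ≡ 3^2 = 9 ≡ 9 (mod 653)
3^4 = (3^2)^2 ≡ 9^2 = 81 ≡ 81 (mod 653)
3^8 = (3^4)^2 ≡ 81^2 = 6561 ≡ 31 (mod 653)
3^16 = (3^8)^2 ≡ 31^2 = 961 ≡ 308 (mod 653)
3^26 = 3^16 · 3^8 · 3^2 ≡ 308 · 31 · 9 ≡ 389 (mod 653).
So B = 389. Node A then computes K = B^a mod p = 389^8 mod 653.
389^1 ≡ 389 (mod 653)
389^2 = (389^1)^2 ≡ 389^2 = 151321 ≡ 478 (mod 653)
389^4 = (389^2)^2 ≡ 478^2 = 228484 ≡ 587 (mod 653)
389^8 = (389^4)^2 ≡ 587^2 = 344569 ≡ 438 (mod 653)

438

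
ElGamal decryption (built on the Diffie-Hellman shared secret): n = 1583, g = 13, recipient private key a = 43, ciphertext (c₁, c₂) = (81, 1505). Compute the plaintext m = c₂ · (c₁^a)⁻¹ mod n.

Shared mask s = c₁^a mod n = 81^43 mod 1583.
81^1 ≡ 81 (mod 1583)
81^2 = (81^1)^2 ≡ 81^2 = 6561 ≡ 229 (mod 1583)
81^4 = (81^2)^2 ≡ 229^2 = 52441 ≡ 202 (mod 1583)
81^8 = (81^4)^2 ≡ 202^2 = 40804 ≡ 1229 (mod 1583)
81^16 = (81^8)^2 ≡ 1229^2 = 1510441 ≡ 259 (mod 1583)
81^32 = (81^16)^2 ≡ 259^2 = 67081 ≡ 595 (mod 1583)
81^43 = 81^32 · 81^8 · 81^2 · 81^1 ≡ 595 · 1229 · 229 · 81 ≡ 1102 (mod 1583).
So s = 1102; s⁻¹ ≡ 441 (mod 1583).
m = c₂ · s⁻¹ mod 1583 = 1505 · 441 mod 1583 = 428.

428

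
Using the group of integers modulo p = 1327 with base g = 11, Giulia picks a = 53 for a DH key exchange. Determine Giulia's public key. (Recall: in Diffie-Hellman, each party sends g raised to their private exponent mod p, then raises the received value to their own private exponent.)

374

Public value = 11^53 mod 1327.
11^1 ≡ 11 (mod 1327)
11^2 = (11^1)^2 ≡ 11^2 = 121 ≡ 121 (mod 1327)
11^4 = (11^2)^2 ≡ 121^2 = 14641 ≡ 44 (mod 1327)
11^8 = (11^4)^2 ≡ 44^2 = 1936 ≡ 609 (mod 1327)
11^16 = (11^8)^2 ≡ 609^2 = 370881 ≡ 648 (mod 1327)
11^32 = (11^16)^2 ≡ 648^2 = 419904 ≡ 572 (mod 1327)
11^53 = 11^32 · 11^16 · 11^4 · 11^1 ≡ 572 · 648 · 44 · 11 ≡ 374 (mod 1327).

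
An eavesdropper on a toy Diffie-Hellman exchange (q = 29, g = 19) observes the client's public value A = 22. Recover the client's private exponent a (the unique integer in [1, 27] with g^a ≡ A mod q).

6

Try successive powers of 19 modulo 29:
19^1 ≡ 19
19^2 ≡ 13
19^3 ≡ 15
19^4 ≡ 24
19^5 ≡ 21
19^6 ≡ 22
Found: a = 6.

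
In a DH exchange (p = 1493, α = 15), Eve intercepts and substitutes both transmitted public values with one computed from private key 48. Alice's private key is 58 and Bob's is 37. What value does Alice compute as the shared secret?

Alice receives Eve's public value M = 15^48 mod 1493 instead of the honest one.
15^1 ≡ 15 (mod 1493)
15^2 = (15^1)^2 ≡ 15^2 = 225 ≡ 225 (mod 1493)
15^4 = (15^2)^2 ≡ 225^2 = 50625 ≡ 1356 (mod 1493)
15^8 = (15^4)^2 ≡ 1356^2 = 1838736 ≡ 853 (mod 1493)
15^16 = (15^8)^2 ≡ 853^2 = 727609 ≡ 518 (mod 1493)
15^32 = (15^16)^2 ≡ 518^2 = 268324 ≡ 1077 (mod 1493)
15^48 = 15^32 · 15^16 ≡ 1077 · 518 ≡ 997 (mod 1493).
So M = 997. Alice computes K = M^58 mod 1493.
997^1 ≡ 997 (mod 1493)
997^2 = (997^1)^2 ≡ 997^2 = 994009 ≡ 1164 (mod 1493)
997^4 = (997^2)^2 ≡ 1164^2 = 1354896 ≡ 745 (mod 1493)
997^8 = (997^4)^2 ≡ 745^2 = 555025 ≡ 1122 (mod 1493)
997^16 = (997^8)^2 ≡ 1122^2 = 1258884 ≡ 285 (mod 1493)
997^32 = (997^16)^2 ≡ 285^2 = 81225 ≡ 603 (mod 1493)
997^58 = 997^32 · 997^16 · 997^8 · 997^2 ≡ 603 · 285 · 1122 · 1164 ≡ 1000 (mod 1493).

1000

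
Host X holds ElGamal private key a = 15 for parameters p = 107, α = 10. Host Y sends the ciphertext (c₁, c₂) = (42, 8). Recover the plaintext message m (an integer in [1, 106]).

Shared mask s = c₁^a mod p = 42^15 mod 107.
42^1 ≡ 42 (mod 107)
42^2 = (42^1)^2 ≡ 42^2 = 1764 ≡ 52 (mod 107)
42^4 = (42^2)^2 ≡ 52^2 = 2704 ≡ 29 (mod 107)
42^8 = (42^4)^2 ≡ 29^2 = 841 ≡ 92 (mod 107)
42^15 = 42^8 · 42^4 · 42^2 · 42^1 ≡ 92 · 29 · 52 · 42 ≡ 13 (mod 107).
So s = 13; s⁻¹ ≡ 33 (mod 107).
m = c₂ · s⁻¹ mod 107 = 8 · 33 mod 107 = 50.

50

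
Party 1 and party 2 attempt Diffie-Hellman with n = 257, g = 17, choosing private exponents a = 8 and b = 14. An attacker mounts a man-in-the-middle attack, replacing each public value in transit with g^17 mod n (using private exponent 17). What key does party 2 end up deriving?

Party 2 receives an attacker's public value M = 17^17 mod 257 instead of the honest one.
17^1 ≡ 17 (mod 257)
17^2 = (17^1)^2 ≡ 17^2 = 289 ≡ 32 (mod 257)
17^4 = (17^2)^2 ≡ 32^2 = 1024 ≡ 253 (mod 257)
17^8 = (17^4)^2 ≡ 253^2 = 64009 ≡ 16 (mod 257)
17^16 = (17^8)^2 ≡ 16^2 = 256 ≡ 256 (mod 257)
17^17 = 17^16 · 17^1 ≡ 256 · 17 ≡ 240 (mod 257).
So M = 240. Party 2 computes K = M^14 mod 257.
240^1 ≡ 240 (mod 257)
240^2 = (240^1)^2 ≡ 240^2 = 57600 ≡ 32 (mod 257)
240^4 = (240^2)^2 ≡ 32^2 = 1024 ≡ 253 (mod 257)
240^8 = (240^4)^2 ≡ 253^2 = 64009 ≡ 16 (mod 257)
240^14 = 240^8 · 240^4 · 240^2 ≡ 16 · 253 · 32 ≡ 8 (mod 257).

8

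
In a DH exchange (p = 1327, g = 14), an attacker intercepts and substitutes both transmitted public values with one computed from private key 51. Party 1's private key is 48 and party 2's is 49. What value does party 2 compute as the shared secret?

Party 2 receives an attacker's public value M = 14^51 mod 1327 instead of the honest one.
14^1 ≡ 14 (mod 1327)
14^2 = (14^1)^2 ≡ 14^2 = 196 ≡ 196 (mod 1327)
14^4 = (14^2)^2 ≡ 196^2 = 38416 ≡ 1260 (mod 1327)
14^8 = (14^4)^2 ≡ 1260^2 = 1587600 ≡ 508 (mod 1327)
14^16 = (14^8)^2 ≡ 508^2 = 258064 ≡ 626 (mod 1327)
14^32 = (14^16)^2 ≡ 626^2 = 391876 ≡ 411 (mod 1327)
14^51 = 14^32 · 14^16 · 14^2 · 14^1 ≡ 411 · 626 · 196 · 14 ≡ 917 (mod 1327).
So M = 917. Party 2 computes K = M^49 mod 1327.
917^1 ≡ 917 (mod 1327)
917^2 = (917^1)^2 ≡ 917^2 = 840889 ≡ 898 (mod 1327)
917^4 = (917^2)^2 ≡ 898^2 = 806404 ≡ 915 (mod 1327)
917^8 = (917^4)^2 ≡ 915^2 = 837225 ≡ 1215 (mod 1327)
917^16 = (917^8)^2 ≡ 1215^2 = 1476225 ≡ 601 (mod 1327)
917^32 = (917^16)^2 ≡ 601^2 = 361201 ≡ 257 (mod 1327)
917^49 = 917^32 · 917^16 · 917^1 ≡ 257 · 601 · 917 ≡ 1051 (mod 1327).

1051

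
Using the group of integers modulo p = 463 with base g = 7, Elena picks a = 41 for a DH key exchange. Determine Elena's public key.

Public value = 7^41 mod 463.
7^1 ≡ 7 (mod 463)
7^2 = (7^1)^2 ≡ 7^2 = 49 ≡ 49 (mod 463)
7^4 = (7^2)^2 ≡ 49^2 = 2401 ≡ 86 (mod 463)
7^8 = (7^4)^2 ≡ 86^2 = 7396 ≡ 451 (mod 463)
7^16 = (7^8)^2 ≡ 451^2 = 203401 ≡ 144 (mod 463)
7^32 = (7^16)^2 ≡ 144^2 = 20736 ≡ 364 (mod 463)
7^41 = 7^32 · 7^8 · 7^1 ≡ 364 · 451 · 7 ≡ 445 (mod 463).

445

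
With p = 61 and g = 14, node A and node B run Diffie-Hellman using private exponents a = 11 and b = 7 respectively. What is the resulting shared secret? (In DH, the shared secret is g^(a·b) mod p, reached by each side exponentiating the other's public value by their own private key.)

48

Node B sends B = g^b mod p = 14^7 mod 61.
14^1 ≡ 14 (mod 61)
14^2 = (14^1)^2 ≡ 14^2 = 196 ≡ 13 (mod 61)
14^4 = (14^2)^2 ≡ 13^2 = 169 ≡ 47 (mod 61)
14^7 = 14^4 · 14^2 · 14^1 ≡ 47 · 13 · 14 ≡ 14 (mod 61).
So B = 14. Node A then computes K = B^a mod p = 14^11 mod 61.
14^1 ≡ 14 (mod 61)
14^2 = (14^1)^2 ≡ 14^2 = 196 ≡ 13 (mod 61)
14^4 = (14^2)^2 ≡ 13^2 = 169 ≡ 47 (mod 61)
14^8 = (14^4)^2 ≡ 47^2 = 2209 ≡ 13 (mod 61)
14^11 = 14^8 · 14^2 · 14^1 ≡ 13 · 13 · 14 ≡ 48 (mod 61).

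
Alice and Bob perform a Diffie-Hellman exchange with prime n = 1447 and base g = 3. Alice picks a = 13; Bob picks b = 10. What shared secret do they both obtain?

Bob sends B = g^b mod n = 3^10 mod 1447.
3^1 ≡ 3 (mod 1447)
3^2 = (3^1)^2 ≡ 3^2 = 9 ≡ 9 (mod 1447)
3^4 = (3^2)^2 ≡ 9^2 = 81 ≡ 81 (mod 1447)
3^8 = (3^4)^2 ≡ 81^2 = 6561 ≡ 773 (mod 1447)
3^10 = 3^8 · 3^2 ≡ 773 · 9 ≡ 1169 (mod 1447).
So B = 1169. Alice then computes K = B^a mod n = 1169^13 mod 1447.
1169^1 ≡ 1169 (mod 1447)
1169^2 = (1169^1)^2 ≡ 1169^2 = 1366561 ≡ 593 (mod 1447)
1169^4 = (1169^2)^2 ≡ 593^2 = 351649 ≡ 28 (mod 1447)
1169^8 = (1169^4)^2 ≡ 28^2 = 784 ≡ 784 (mod 1447)
1169^13 = 1169^8 · 1169^4 · 1169^1 ≡ 784 · 28 · 1169 ≡ 790 (mod 1447).

790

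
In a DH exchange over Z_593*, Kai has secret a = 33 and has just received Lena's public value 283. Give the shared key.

75

Shared key K = 283^33 mod 593.
283^1 ≡ 283 (mod 593)
283^2 = (283^1)^2 ≡ 283^2 = 80089 ≡ 34 (mod 593)
283^4 = (283^2)^2 ≡ 34^2 = 1156 ≡ 563 (mod 593)
283^8 = (283^4)^2 ≡ 563^2 = 316969 ≡ 307 (mod 593)
283^16 = (283^8)^2 ≡ 307^2 = 94249 ≡ 555 (mod 593)
283^32 = (283^16)^2 ≡ 555^2 = 308025 ≡ 258 (mod 593)
283^33 = 283^32 · 283^1 ≡ 258 · 283 ≡ 75 (mod 593).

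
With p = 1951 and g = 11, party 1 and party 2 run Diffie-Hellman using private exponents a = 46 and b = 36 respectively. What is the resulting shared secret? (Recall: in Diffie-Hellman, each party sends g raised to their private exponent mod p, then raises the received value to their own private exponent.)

Party 1 sends A = g^a mod p = 11^46 mod 1951.
11^1 ≡ 11 (mod 1951)
11^2 = (11^1)^2 ≡ 11^2 = 121 ≡ 121 (mod 1951)
11^4 = (11^2)^2 ≡ 121^2 = 14641 ≡ 984 (mod 1951)
11^8 = (11^4)^2 ≡ 984^2 = 968256 ≡ 560 (mod 1951)
11^16 = (11^8)^2 ≡ 560^2 = 313600 ≡ 1440 (mod 1951)
11^32 = (11^16)^2 ≡ 1440^2 = 2073600 ≡ 1638 (mod 1951)
11^46 = 11^32 · 11^8 · 11^4 · 11^2 ≡ 1638 · 560 · 984 · 121 ≡ 822 (mod 1951).
So A = 822. Party 2 then computes K = A^b mod p = 822^36 mod 1951.
822^1 ≡ 822 (mod 1951)
822^2 = (822^1)^2 ≡ 822^2 = 675684 ≡ 638 (mod 1951)
822^4 = (822^2)^2 ≡ 638^2 = 407044 ≡ 1236 (mod 1951)
822^8 = (822^4)^2 ≡ 1236^2 = 1527696 ≡ 63 (mod 1951)
822^16 = (822^8)^2 ≡ 63^2 = 3969 ≡ 67 (mod 1951)
822^32 = (822^16)^2 ≡ 67^2 = 4489 ≡ 587 (mod 1951)
822^36 = 822^32 · 822^4 ≡ 587 · 1236 ≡ 1711 (mod 1951).

1711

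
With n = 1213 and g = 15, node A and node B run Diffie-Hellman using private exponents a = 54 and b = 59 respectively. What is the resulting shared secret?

Node B sends B = g^b mod n = 15^59 mod 1213.
15^1 ≡ 15 (mod 1213)
15^2 = (15^1)^2 ≡ 15^2 = 225 ≡ 225 (mod 1213)
15^4 = (15^2)^2 ≡ 225^2 = 50625 ≡ 892 (mod 1213)
15^8 = (15^4)^2 ≡ 892^2 = 795664 ≡ 1149 (mod 1213)
15^16 = (15^8)^2 ≡ 1149^2 = 1320201 ≡ 457 (mod 1213)
15^32 = (15^16)^2 ≡ 457^2 = 208849 ≡ 213 (mod 1213)
15^59 = 15^32 · 15^16 · 15^8 · 15^2 · 15^1 ≡ 213 · 457 · 1149 · 225 · 15 ≡ 800 (mod 1213).
So B = 800. Node A then computes K = B^a mod n = 800^54 mod 1213.
800^1 ≡ 800 (mod 1213)
800^2 = (800^1)^2 ≡ 800^2 = 640000 ≡ 749 (mod 1213)
800^4 = (800^2)^2 ≡ 749^2 = 561001 ≡ 595 (mod 1213)
800^8 = (800^4)^2 ≡ 595^2 = 354025 ≡ 1042 (mod 1213)
800^16 = (800^8)^2 ≡ 1042^2 = 1085764 ≡ 129 (mod 1213)
800^32 = (800^16)^2 ≡ 129^2 = 16641 ≡ 872 (mod 1213)
800^54 = 800^32 · 800^16 · 800^4 · 800^2 ≡ 872 · 129 · 595 · 749 ≡ 1113 (mod 1213).

1113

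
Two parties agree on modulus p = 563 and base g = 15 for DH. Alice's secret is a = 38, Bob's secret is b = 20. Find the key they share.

Alice sends A = g^a mod p = 15^38 mod 563.
15^1 ≡ 15 (mod 563)
15^2 = (15^1)^2 ≡ 15^2 = 225 ≡ 225 (mod 563)
15^4 = (15^2)^2 ≡ 225^2 = 50625 ≡ 518 (mod 563)
15^8 = (15^4)^2 ≡ 518^2 = 268324 ≡ 336 (mod 563)
15^16 = (15^8)^2 ≡ 336^2 = 112896 ≡ 296 (mod 563)
15^32 = (15^16)^2 ≡ 296^2 = 87616 ≡ 351 (mod 563)
15^38 = 15^32 · 15^4 · 15^2 ≡ 351 · 518 · 225 ≡ 344 (mod 563).
So A = 344. Bob then computes K = A^b mod p = 344^20 mod 563.
344^1 ≡ 344 (mod 563)
344^2 = (344^1)^2 ≡ 344^2 = 118336 ≡ 106 (mod 563)
344^4 = (344^2)^2 ≡ 106^2 = 11236 ≡ 539 (mod 563)
344^8 = (344^4)^2 ≡ 539^2 = 290521 ≡ 13 (mod 563)
344^16 = (344^8)^2 ≡ 13^2 = 169 ≡ 169 (mod 563)
344^20 = 344^16 · 344^4 ≡ 169 · 539 ≡ 448 (mod 563).

448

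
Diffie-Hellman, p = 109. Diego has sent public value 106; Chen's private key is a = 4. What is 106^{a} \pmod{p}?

Shared key K = 106^4 mod 109.
106^1 ≡ 106 (mod 109)
106^2 = (106^1)^2 ≡ 106^2 = 11236 ≡ 9 (mod 109)
106^4 = (106^2)^2 ≡ 9^2 = 81 ≡ 81 (mod 109)

81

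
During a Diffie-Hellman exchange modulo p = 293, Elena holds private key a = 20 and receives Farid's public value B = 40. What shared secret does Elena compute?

197

Shared key K = 40^20 mod 293.
40^1 ≡ 40 (mod 293)
40^2 = (40^1)^2 ≡ 40^2 = 1600 ≡ 135 (mod 293)
40^4 = (40^2)^2 ≡ 135^2 = 18225 ≡ 59 (mod 293)
40^8 = (40^4)^2 ≡ 59^2 = 3481 ≡ 258 (mod 293)
40^16 = (40^8)^2 ≡ 258^2 = 66564 ≡ 53 (mod 293)
40^20 = 40^16 · 40^4 ≡ 53 · 59 ≡ 197 (mod 293).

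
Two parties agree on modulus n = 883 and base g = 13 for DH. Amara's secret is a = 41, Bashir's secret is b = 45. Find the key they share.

Bashir sends B = g^b mod n = 13^45 mod 883.
13^1 ≡ 13 (mod 883)
13^2 = (13^1)^2 ≡ 13^2 = 169 ≡ 169 (mod 883)
13^4 = (13^2)^2 ≡ 169^2 = 28561 ≡ 305 (mod 883)
13^8 = (13^4)^2 ≡ 305^2 = 93025 ≡ 310 (mod 883)
13^16 = (13^8)^2 ≡ 310^2 = 96100 ≡ 736 (mod 883)
13^32 = (13^16)^2 ≡ 736^2 = 541696 ≡ 417 (mod 883)
13^45 = 13^32 · 13^8 · 13^4 · 13^1 ≡ 417 · 310 · 305 · 13 ≡ 540 (mod 883).
So B = 540. Amara then computes K = B^a mod n = 540^41 mod 883.
540^1 ≡ 540 (mod 883)
540^2 = (540^1)^2 ≡ 540^2 = 291600 ≡ 210 (mod 883)
540^4 = (540^2)^2 ≡ 210^2 = 44100 ≡ 833 (mod 883)
540^8 = (540^4)^2 ≡ 833^2 = 693889 ≡ 734 (mod 883)
540^16 = (540^8)^2 ≡ 734^2 = 538756 ≡ 126 (mod 883)
540^32 = (540^16)^2 ≡ 126^2 = 15876 ≡ 865 (mod 883)
540^41 = 540^32 · 540^8 · 540^1 ≡ 865 · 734 · 540 ≡ 160 (mod 883).

160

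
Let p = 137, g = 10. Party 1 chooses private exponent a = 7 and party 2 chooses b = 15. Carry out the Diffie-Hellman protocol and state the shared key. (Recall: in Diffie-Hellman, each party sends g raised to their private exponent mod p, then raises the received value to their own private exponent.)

Party 1 sends A = g^a mod p = 10^7 mod 137.
10^1 ≡ 10 (mod 137)
10^2 = (10^1)^2 ≡ 10^2 = 100 ≡ 100 (mod 137)
10^4 = (10^2)^2 ≡ 100^2 = 10000 ≡ 136 (mod 137)
10^7 = 10^4 · 10^2 · 10^1 ≡ 136 · 100 · 10 ≡ 96 (mod 137).
So A = 96. Party 2 then computes K = A^b mod p = 96^15 mod 137.
96^1 ≡ 96 (mod 137)
96^2 = (96^1)^2 ≡ 96^2 = 9216 ≡ 37 (mod 137)
96^4 = (96^2)^2 ≡ 37^2 = 1369 ≡ 136 (mod 137)
96^8 = (96^4)^2 ≡ 136^2 = 18496 ≡ 1 (mod 137)
96^15 = 96^8 · 96^4 · 96^2 · 96^1 ≡ 1 · 136 · 37 · 96 ≡ 10 (mod 137).

10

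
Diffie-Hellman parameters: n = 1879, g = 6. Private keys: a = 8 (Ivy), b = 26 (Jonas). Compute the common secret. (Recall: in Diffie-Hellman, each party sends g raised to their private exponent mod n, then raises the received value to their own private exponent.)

Jonas sends B = g^b mod n = 6^26 mod 1879.
6^1 ≡ 6 (mod 1879)
6^2 = (6^1)^2 ≡ 6^2 = 36 ≡ 36 (mod 1879)
6^4 = (6^2)^2 ≡ 36^2 = 1296 ≡ 1296 (mod 1879)
6^8 = (6^4)^2 ≡ 1296^2 = 1679616 ≡ 1669 (mod 1879)
6^16 = (6^8)^2 ≡ 1669^2 = 2785561 ≡ 883 (mod 1879)
6^26 = 6^16 · 6^8 · 6^2 ≡ 883 · 1669 · 36 ≡ 607 (mod 1879).
So B = 607. Ivy then computes K = B^a mod n = 607^8 mod 1879.
607^1 ≡ 607 (mod 1879)
607^2 = (607^1)^2 ≡ 607^2 = 368449 ≡ 165 (mod 1879)
607^4 = (607^2)^2 ≡ 165^2 = 27225 ≡ 919 (mod 1879)
607^8 = (607^4)^2 ≡ 919^2 = 844561 ≡ 890 (mod 1879)

890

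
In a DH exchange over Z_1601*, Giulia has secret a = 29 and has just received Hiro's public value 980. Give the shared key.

Shared key K = 980^29 mod 1601.
980^1 ≡ 980 (mod 1601)
980^2 = (980^1)^2 ≡ 980^2 = 960400 ≡ 1401 (mod 1601)
980^4 = (980^2)^2 ≡ 1401^2 = 1962801 ≡ 1576 (mod 1601)
980^8 = (980^4)^2 ≡ 1576^2 = 2483776 ≡ 625 (mod 1601)
980^16 = (980^8)^2 ≡ 625^2 = 390625 ≡ 1582 (mod 1601)
980^29 = 980^16 · 980^8 · 980^4 · 980^1 ≡ 1582 · 625 · 1576 · 980 ≡ 578 (mod 1601).

578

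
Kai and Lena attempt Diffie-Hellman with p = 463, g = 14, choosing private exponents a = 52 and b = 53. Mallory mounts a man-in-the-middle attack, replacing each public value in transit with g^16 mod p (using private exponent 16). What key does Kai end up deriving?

Kai receives Mallory's public value M = 14^16 mod 463 instead of the honest one.
14^1 ≡ 14 (mod 463)
14^2 = (14^1)^2 ≡ 14^2 = 196 ≡ 196 (mod 463)
14^4 = (14^2)^2 ≡ 196^2 = 38416 ≡ 450 (mod 463)
14^8 = (14^4)^2 ≡ 450^2 = 202500 ≡ 169 (mod 463)
14^16 = (14^8)^2 ≡ 169^2 = 28561 ≡ 318 (mod 463)
So M = 318. Kai computes K = M^52 mod 463.
318^1 ≡ 318 (mod 463)
318^2 = (318^1)^2 ≡ 318^2 = 101124 ≡ 190 (mod 463)
318^4 = (318^2)^2 ≡ 190^2 = 36100 ≡ 449 (mod 463)
318^8 = (318^4)^2 ≡ 449^2 = 201601 ≡ 196 (mod 463)
318^16 = (318^8)^2 ≡ 196^2 = 38416 ≡ 450 (mod 463)
318^32 = (318^16)^2 ≡ 450^2 = 202500 ≡ 169 (mod 463)
318^52 = 318^32 · 318^16 · 318^4 ≡ 169 · 450 · 449 ≡ 200 (mod 463).

200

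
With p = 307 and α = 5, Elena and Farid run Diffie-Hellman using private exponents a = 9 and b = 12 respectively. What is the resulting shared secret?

Farid sends B = α^b mod p = 5^12 mod 307.
5^1 ≡ 5 (mod 307)
5^2 = (5^1)^2 ≡ 5^2 = 25 ≡ 25 (mod 307)
5^4 = (5^2)^2 ≡ 25^2 = 625 ≡ 11 (mod 307)
5^8 = (5^4)^2 ≡ 11^2 = 121 ≡ 121 (mod 307)
5^12 = 5^8 · 5^4 ≡ 121 · 11 ≡ 103 (mod 307).
So B = 103. Elena then computes K = B^a mod p = 103^9 mod 307.
103^1 ≡ 103 (mod 307)
103^2 = (103^1)^2 ≡ 103^2 = 10609 ≡ 171 (mod 307)
103^4 = (103^2)^2 ≡ 171^2 = 29241 ≡ 76 (mod 307)
103^8 = (103^4)^2 ≡ 76^2 = 5776 ≡ 250 (mod 307)
103^9 = 103^8 · 103^1 ≡ 250 · 103 ≡ 269 (mod 307).

269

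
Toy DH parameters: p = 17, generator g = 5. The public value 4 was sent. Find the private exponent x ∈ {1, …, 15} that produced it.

12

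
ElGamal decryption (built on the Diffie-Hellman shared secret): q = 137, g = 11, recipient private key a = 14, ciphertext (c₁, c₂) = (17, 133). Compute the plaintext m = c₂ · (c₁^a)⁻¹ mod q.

Shared mask s = c₁^a mod q = 17^14 mod 137.
17^1 ≡ 17 (mod 137)
17^2 = (17^1)^2 ≡ 17^2 = 289 ≡ 15 (mod 137)
17^4 = (17^2)^2 ≡ 15^2 = 225 ≡ 88 (mod 137)
17^8 = (17^4)^2 ≡ 88^2 = 7744 ≡ 72 (mod 137)
17^14 = 17^8 · 17^4 · 17^2 ≡ 72 · 88 · 15 ≡ 99 (mod 137).
So s = 99; s⁻¹ ≡ 18 (mod 137).
m = c₂ · s⁻¹ mod 137 = 133 · 18 mod 137 = 65.

65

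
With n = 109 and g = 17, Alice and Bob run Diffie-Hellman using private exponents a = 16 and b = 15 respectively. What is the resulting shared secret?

Alice sends A = g^a mod n = 17^16 mod 109.
17^1 ≡ 17 (mod 109)
17^2 = (17^1)^2 ≡ 17^2 = 289 ≡ 71 (mod 109)
17^4 = (17^2)^2 ≡ 71^2 = 5041 ≡ 27 (mod 109)
17^8 = (17^4)^2 ≡ 27^2 = 729 ≡ 75 (mod 109)
17^16 = (17^8)^2 ≡ 75^2 = 5625 ≡ 66 (mod 109)
So A = 66. Bob then computes K = A^b mod n = 66^15 mod 109.
66^1 ≡ 66 (mod 109)
66^2 = (66^1)^2 ≡ 66^2 = 4356 ≡ 105 (mod 109)
66^4 = (66^2)^2 ≡ 105^2 = 11025 ≡ 16 (mod 109)
66^8 = (66^4)^2 ≡ 16^2 = 256 ≡ 38 (mod 109)
66^15 = 66^8 · 66^4 · 66^2 · 66^1 ≡ 38 · 16 · 105 · 66 ≡ 45 (mod 109).

45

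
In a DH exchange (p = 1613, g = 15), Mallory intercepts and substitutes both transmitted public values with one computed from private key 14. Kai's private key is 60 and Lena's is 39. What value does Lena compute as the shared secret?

Lena receives Mallory's public value M = 15^14 mod 1613 instead of the honest one.
15^1 ≡ 15 (mod 1613)
15^2 = (15^1)^2 ≡ 15^2 = 225 ≡ 225 (mod 1613)
15^4 = (15^2)^2 ≡ 225^2 = 50625 ≡ 622 (mod 1613)
15^8 = (15^4)^2 ≡ 622^2 = 386884 ≡ 1377 (mod 1613)
15^14 = 15^8 · 15^4 · 15^2 ≡ 1377 · 622 · 225 ≡ 1201 (mod 1613).
So M = 1201. Lena computes K = M^39 mod 1613.
1201^1 ≡ 1201 (mod 1613)
1201^2 = (1201^1)^2 ≡ 1201^2 = 1442401 ≡ 379 (mod 1613)
1201^4 = (1201^2)^2 ≡ 379^2 = 143641 ≡ 84 (mod 1613)
1201^8 = (1201^4)^2 ≡ 84^2 = 7056 ≡ 604 (mod 1613)
1201^16 = (1201^8)^2 ≡ 604^2 = 364816 ≡ 278 (mod 1613)
1201^32 = (1201^16)^2 ≡ 278^2 = 77284 ≡ 1473 (mod 1613)
1201^39 = 1201^32 · 1201^4 · 1201^2 · 1201^1 ≡ 1473 · 84 · 379 · 1201 ≡ 1599 (mod 1613).

1599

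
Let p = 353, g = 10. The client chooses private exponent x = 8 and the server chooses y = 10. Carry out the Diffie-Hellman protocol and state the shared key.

352

The server sends B = g^y mod p = 10^10 mod 353.
10^1 ≡ 10 (mod 353)
10^2 = (10^1)^2 ≡ 10^2 = 100 ≡ 100 (mod 353)
10^4 = (10^2)^2 ≡ 100^2 = 10000 ≡ 116 (mod 353)
10^8 = (10^4)^2 ≡ 116^2 = 13456 ≡ 42 (mod 353)
10^10 = 10^8 · 10^2 ≡ 42 · 100 ≡ 317 (mod 353).
So B = 317. The client then computes K = B^x mod p = 317^8 mod 353.
317^1 ≡ 317 (mod 353)
317^2 = (317^1)^2 ≡ 317^2 = 100489 ≡ 237 (mod 353)
317^4 = (317^2)^2 ≡ 237^2 = 56169 ≡ 42 (mod 353)
317^8 = (317^4)^2 ≡ 42^2 = 1764 ≡ 352 (mod 353)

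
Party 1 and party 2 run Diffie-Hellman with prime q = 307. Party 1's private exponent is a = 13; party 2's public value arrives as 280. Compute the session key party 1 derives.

Shared key K = 280^13 mod 307.
280^1 ≡ 280 (mod 307)
280^2 = (280^1)^2 ≡ 280^2 = 78400 ≡ 115 (mod 307)
280^4 = (280^2)^2 ≡ 115^2 = 13225 ≡ 24 (mod 307)
280^8 = (280^4)^2 ≡ 24^2 = 576 ≡ 269 (mod 307)
280^13 = 280^8 · 280^4 · 280^1 ≡ 269 · 24 · 280 ≡ 64 (mod 307).

64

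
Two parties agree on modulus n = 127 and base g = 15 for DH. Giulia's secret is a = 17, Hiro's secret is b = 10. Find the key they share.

Hiro sends B = g^b mod n = 15^10 mod 127.
15^1 ≡ 15 (mod 127)
15^2 = (15^1)^2 ≡ 15^2 = 225 ≡ 98 (mod 127)
15^4 = (15^2)^2 ≡ 98^2 = 9604 ≡ 79 (mod 127)
15^8 = (15^4)^2 ≡ 79^2 = 6241 ≡ 18 (mod 127)
15^10 = 15^8 · 15^2 ≡ 18 · 98 ≡ 113 (mod 127).
So B = 113. Giulia then computes K = B^a mod n = 113^17 mod 127.
113^1 ≡ 113 (mod 127)
113^2 = (113^1)^2 ≡ 113^2 = 12769 ≡ 69 (mod 127)
113^4 = (113^2)^2 ≡ 69^2 = 4761 ≡ 62 (mod 127)
113^8 = (113^4)^2 ≡ 62^2 = 3844 ≡ 34 (mod 127)
113^16 = (113^8)^2 ≡ 34^2 = 1156 ≡ 13 (mod 127)
113^17 = 113^16 · 113^1 ≡ 13 · 113 ≡ 72 (mod 127).

72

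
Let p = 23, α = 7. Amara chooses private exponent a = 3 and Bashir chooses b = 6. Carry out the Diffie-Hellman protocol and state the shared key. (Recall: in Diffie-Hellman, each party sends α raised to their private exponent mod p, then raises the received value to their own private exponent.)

18

Amara sends A = α^a mod p = 7^3 mod 23.
7^1 ≡ 7 (mod 23)
7^2 = (7^1)^2 ≡ 7^2 = 49 ≡ 3 (mod 23)
7^3 = 7^2 · 7^1 ≡ 3 · 7 ≡ 21 (mod 23).
So A = 21. Bashir then computes K = A^b mod p = 21^6 mod 23.
21^1 ≡ 21 (mod 23)
21^2 = (21^1)^2 ≡ 21^2 = 441 ≡ 4 (mod 23)
21^4 = (21^2)^2 ≡ 4^2 = 16 ≡ 16 (mod 23)
21^6 = 21^4 · 21^2 ≡ 16 · 4 ≡ 18 (mod 23).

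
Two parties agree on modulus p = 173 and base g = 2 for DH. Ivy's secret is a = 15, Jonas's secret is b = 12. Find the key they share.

Ivy sends A = g^a mod p = 2^15 mod 173.
2^1 ≡ 2 (mod 173)
2^2 = (2^1)^2 ≡ 2^2 = 4 ≡ 4 (mod 173)
2^4 = (2^2)^2 ≡ 4^2 = 16 ≡ 16 (mod 173)
2^8 = (2^4)^2 ≡ 16^2 = 256 ≡ 83 (mod 173)
2^15 = 2^8 · 2^4 · 2^2 · 2^1 ≡ 83 · 16 · 4 · 2 ≡ 71 (mod 173).
So A = 71. Jonas then computes K = A^b mod p = 71^12 mod 173.
71^1 ≡ 71 (mod 173)
71^2 = (71^1)^2 ≡ 71^2 = 5041 ≡ 24 (mod 173)
71^4 = (71^2)^2 ≡ 24^2 = 576 ≡ 57 (mod 173)
71^8 = (71^4)^2 ≡ 57^2 = 3249 ≡ 135 (mod 173)
71^12 = 71^8 · 71^4 ≡ 135 · 57 ≡ 83 (mod 173).

83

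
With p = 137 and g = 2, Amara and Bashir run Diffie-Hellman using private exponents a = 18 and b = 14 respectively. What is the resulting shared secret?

Bashir sends B = g^b mod p = 2^14 mod 137.
2^1 ≡ 2 (mod 137)
2^2 = (2^1)^2 ≡ 2^2 = 4 ≡ 4 (mod 137)
2^4 = (2^2)^2 ≡ 4^2 = 16 ≡ 16 (mod 137)
2^8 = (2^4)^2 ≡ 16^2 = 256 ≡ 119 (mod 137)
2^14 = 2^8 · 2^4 · 2^2 ≡ 119 · 16 · 4 ≡ 81 (mod 137).
So B = 81. Amara then computes K = B^a mod p = 81^18 mod 137.
81^1 ≡ 81 (mod 137)
81^2 = (81^1)^2 ≡ 81^2 = 6561 ≡ 122 (mod 137)
81^4 = (81^2)^2 ≡ 122^2 = 14884 ≡ 88 (mod 137)
81^8 = (81^4)^2 ≡ 88^2 = 7744 ≡ 72 (mod 137)
81^16 = (81^8)^2 ≡ 72^2 = 5184 ≡ 115 (mod 137)
81^18 = 81^16 · 81^2 ≡ 115 · 122 ≡ 56 (mod 137).

56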